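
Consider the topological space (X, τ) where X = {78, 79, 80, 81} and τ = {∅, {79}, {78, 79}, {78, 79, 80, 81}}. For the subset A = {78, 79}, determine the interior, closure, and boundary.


int(A) = {78, 79}, cl(A) = {78, 79, 80, 81}, ∂A = {80, 81}.

Closed sets in (X, τ) are complements of opens:
  closed(X, τ) = {∅, {80, 81}, {78, 80, 81}, {78, 79, 80, 81}}.
int(A) = ⋃ {U ∈ τ : U ⊆ A}. Opens contained in A: ∅, {79}, {78, 79}.
Taking the union of these: int(A) = {78, 79}.
cl(A) = ⋂ {C closed : A ⊆ C}. Closed sets containing A: {78, 79, 80, 81}.
Intersecting these: cl(A) = {78, 79, 80, 81}.
∂A = cl(A) ∖ int(A) = {78, 79, 80, 81} ∖ {78, 79} = {80, 81}.


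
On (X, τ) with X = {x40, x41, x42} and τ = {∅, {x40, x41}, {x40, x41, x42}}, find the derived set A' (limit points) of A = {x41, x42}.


A' = {x40, x42}

For each x ∈ X, list the open sets U ∈ τ with x ∈ U, then check whether U ∩ (A ∖ {x}) ≠ ∅ for every such U.
  x = x40: opens ∋ x are {x40, x41}, {x40, x41, x42}; each meets A ∖ {x40}, so x IS a limit point.
  x = x41: open {x40, x41} ∋ x has {x40, x41} ∩ (A ∖ {x41}) = ∅, so x is NOT a limit point.
  x = x42: opens ∋ x are {x40, x41, x42}; each meets A ∖ {x42}, so x IS a limit point.
Collecting: A' = {x40, x42}.


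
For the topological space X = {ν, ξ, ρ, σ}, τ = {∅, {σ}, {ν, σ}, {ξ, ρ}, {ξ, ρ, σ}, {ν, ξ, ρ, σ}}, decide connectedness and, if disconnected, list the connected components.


(X, τ) is disconnected; components = [{ν, σ}, {ξ, ρ}].

Find clopen sets (U ∈ τ with X ∖ U ∈ τ):
  U = ∅, X ∖ U = {ν, ξ, ρ, σ} — both open, so U is clopen.
  U = {ν, σ}, X ∖ U = {ξ, ρ} — both open, so U is clopen.
  U = {ξ, ρ}, X ∖ U = {ν, σ} — both open, so U is clopen.
  U = {ν, ξ, ρ, σ}, X ∖ U = ∅ — both open, so U is clopen.
Nontrivial clopen(s) exist: e.g. {ξ, ρ}. So (X, τ) is disconnected.
Compute connected components by grouping points that agree on all clopens:
  component: {ν, σ}
  component: {ξ, ρ}


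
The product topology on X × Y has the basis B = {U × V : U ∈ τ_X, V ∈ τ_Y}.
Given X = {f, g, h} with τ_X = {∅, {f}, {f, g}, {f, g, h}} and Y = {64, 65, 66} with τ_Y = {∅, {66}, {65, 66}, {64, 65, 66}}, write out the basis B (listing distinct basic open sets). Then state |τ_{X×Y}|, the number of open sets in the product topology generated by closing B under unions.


Basis B = {∅ × ∅, {f} × {66}, {f} × {65, 66}, {f, g} × {66}, {f} × {64, 65, 66}, {f, g, h} × {66}, {f, g} × {65, 66}, {f, g} × {64, 65, 66}, {f, g, h} × {65, 66}, {f, g, h} × {64, 65, 66}}; |τ_{X×Y}| = 20.

Enumerate products U × V with U ∈ τ_X, V ∈ τ_Y (deduplicated):
  ∅ × ∅ = {} (∅)
  {f} × {66} = {(f,66)}
  {f} × {65, 66} = {(f,65), (f,66)}
  {f, g} × {66} = {(f,66), (g,66)}
  {f} × {64, 65, 66} = {(f,64), (f,65), (f,66)}
  {f, g, h} × {66} = {(f,66), (g,66), (h,66)}
  {f, g} × {65, 66} = {(f,65), (f,66), (g,65), (g,66)}
  {f, g} × {64, 65, 66} = {(f,64), (f,65), (f,66), (g,64), (g,65), (g,66)}
  {f, g, h} × {65, 66} = {(f,65), (f,66), (g,65), (g,66), (h,65), (h,66)}
  {f, g, h} × {64, 65, 66} = {(f,64), (f,65), (f,66), (g,64), (g,65), (g,66), (h,64), (h,65), (h,66)}
These 10 distinct sets form the basis B.
Close under arbitrary unions to get τ_{X×Y}; counting gives |τ_{X×Y}| = 20.


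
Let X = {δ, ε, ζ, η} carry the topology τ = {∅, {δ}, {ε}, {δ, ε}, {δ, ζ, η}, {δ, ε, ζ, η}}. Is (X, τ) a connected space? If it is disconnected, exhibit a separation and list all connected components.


(X, τ) is disconnected; components = [{ε}, {δ, ζ, η}].

Find clopen sets (U ∈ τ with X ∖ U ∈ τ):
  U = ∅, X ∖ U = {δ, ε, ζ, η} — both open, so U is clopen.
  U = {ε}, X ∖ U = {δ, ζ, η} — both open, so U is clopen.
  U = {δ, ζ, η}, X ∖ U = {ε} — both open, so U is clopen.
  U = {δ, ε, ζ, η}, X ∖ U = ∅ — both open, so U is clopen.
Nontrivial clopen(s) exist: e.g. {ε}. So (X, τ) is disconnected.
Compute connected components by grouping points that agree on all clopens:
  component: {ε}
  component: {δ, ζ, η}


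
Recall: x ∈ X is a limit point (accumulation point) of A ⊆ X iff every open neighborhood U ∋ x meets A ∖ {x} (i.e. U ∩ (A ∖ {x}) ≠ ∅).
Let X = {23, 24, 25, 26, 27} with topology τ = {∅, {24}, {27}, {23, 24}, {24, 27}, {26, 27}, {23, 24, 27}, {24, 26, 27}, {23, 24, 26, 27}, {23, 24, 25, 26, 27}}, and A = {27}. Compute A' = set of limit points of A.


A' = {25, 26}

For each x ∈ X, list the open sets U ∈ τ with x ∈ U, then check whether U ∩ (A ∖ {x}) ≠ ∅ for every such U.
  x = 23: open {23, 24} ∋ x has {23, 24} ∩ (A ∖ {23}) = ∅, so x is NOT a limit point.
  x = 24: open {24} ∋ x has {24} ∩ (A ∖ {24}) = ∅, so x is NOT a limit point.
  x = 25: opens ∋ x are {23, 24, 25, 26, 27}; each meets A ∖ {25}, so x IS a limit point.
  x = 26: opens ∋ x are {26, 27}, {24, 26, 27}, {23, 24, 26, 27}, {23, 24, 25, 26, 27}; each meets A ∖ {26}, so x IS a limit point.
  x = 27: open {27} ∋ x has {27} ∩ (A ∖ {27}) = ∅, so x is NOT a limit point.
Collecting: A' = {25, 26}.


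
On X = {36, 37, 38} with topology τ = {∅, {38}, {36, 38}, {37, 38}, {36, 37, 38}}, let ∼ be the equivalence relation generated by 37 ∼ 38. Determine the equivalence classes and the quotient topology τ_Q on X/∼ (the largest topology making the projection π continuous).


X/∼ = {[36], [37=38]}; |τ_Q| = 3.

Equivalence classes: [36], [37=38].
Quotient map π: X → X/∼ sends 36 ↦ [36], 37 ↦ [37=38], 38 ↦ [37=38].
For each subset V ⊆ X/∼, compute π^{-1}(V) ⊆ X and check whether π^{-1}(V) ∈ τ. V is open in τ_Q iff π^{-1}(V) ∈ τ.
  V = {}: π^{-1}(V) = ∅ ∈ τ ✓.
  V = {[36]}: π^{-1}(V) = {36} ∉ τ ✗.
  V = {[37=38]}: π^{-1}(V) = {37, 38} ∈ τ ✓.
  V = {[36], [37=38]}: π^{-1}(V) = {36, 37, 38} ∈ τ ✓.
Open sets in the quotient: τ_Q = {{}, {[37=38]}, {[36], [37=38]}} (3 elements).


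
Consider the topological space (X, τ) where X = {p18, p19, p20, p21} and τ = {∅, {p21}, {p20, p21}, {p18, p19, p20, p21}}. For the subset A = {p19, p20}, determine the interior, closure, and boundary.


int(A) = ∅, cl(A) = {p18, p19, p20}, ∂A = {p18, p19, p20}.

Closed sets in (X, τ) are complements of opens:
  closed(X, τ) = {∅, {p18, p19}, {p18, p19, p20}, {p18, p19, p20, p21}}.
int(A) = ⋃ {U ∈ τ : U ⊆ A}. Opens contained in A: ∅.
Taking the union of these: int(A) = ∅.
cl(A) = ⋂ {C closed : A ⊆ C}. Closed sets containing A: {p18, p19, p20}, {p18, p19, p20, p21}.
Intersecting these: cl(A) = {p18, p19, p20}.
∂A = cl(A) ∖ int(A) = {p18, p19, p20} ∖ ∅ = {p18, p19, p20}.


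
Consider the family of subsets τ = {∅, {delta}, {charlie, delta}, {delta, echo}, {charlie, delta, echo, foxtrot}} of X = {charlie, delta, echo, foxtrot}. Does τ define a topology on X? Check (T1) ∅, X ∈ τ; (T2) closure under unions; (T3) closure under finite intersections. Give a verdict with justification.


τ is NOT a topology on X.

Axiom (T1): ∅ ∈ τ? Yes; X ∈ τ? Yes.
Axiom (T2/T3): check pairwise unions and intersections of members of τ.
Counterexample for (T2): {charlie, delta} ∪ {delta, echo} = {charlie, delta, echo} ∉ τ. Therefore τ is NOT a topology.


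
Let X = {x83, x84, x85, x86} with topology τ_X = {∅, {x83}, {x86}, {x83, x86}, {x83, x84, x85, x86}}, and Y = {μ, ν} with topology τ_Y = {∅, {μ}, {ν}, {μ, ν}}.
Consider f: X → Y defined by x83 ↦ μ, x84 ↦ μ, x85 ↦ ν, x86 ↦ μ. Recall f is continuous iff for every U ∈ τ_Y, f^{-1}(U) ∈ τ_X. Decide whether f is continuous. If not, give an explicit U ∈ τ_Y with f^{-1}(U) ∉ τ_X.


f is NOT continuous.

Compute f^{-1}(U) for each U ∈ τ_Y:
  U = ∅: f^{-1}(U) = ∅ ∈ τ_X ✓.
  U = {μ}: f^{-1}(U) = {x83, x84, x86} ∉ τ_X ✗.
  U = {ν}: f^{-1}(U) = {x85} ∉ τ_X ✗.
  U = {μ, ν}: f^{-1}(U) = {x83, x84, x85, x86} ∈ τ_X ✓.
Found U = {μ} with f^{-1}(U) = {x83, x84, x86} not in τ_X. Therefore f is NOT continuous.


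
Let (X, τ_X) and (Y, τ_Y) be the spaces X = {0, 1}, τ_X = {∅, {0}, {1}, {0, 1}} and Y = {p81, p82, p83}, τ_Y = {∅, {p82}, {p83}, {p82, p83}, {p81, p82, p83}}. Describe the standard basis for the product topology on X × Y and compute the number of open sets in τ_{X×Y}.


Basis B = {∅ × ∅, {0} × {p82}, {0} × {p83}, {1} × {p82}, {1} × {p83}, {0} × {p82, p83}, {0, 1} × {p82}, {0, 1} × {p83}, {1} × {p82, p83}, {0} × {p81, p82, p83}, {1} × {p81, p82, p83}, {0, 1} × {p82, p83}, {0, 1} × {p81, p82, p83}}; |τ_{X×Y}| = 25.

Enumerate products U × V with U ∈ τ_X, V ∈ τ_Y (deduplicated):
  ∅ × ∅ = {} (∅)
  {0} × {p82} = {(0,p82)}
  {0} × {p83} = {(0,p83)}
  {1} × {p82} = {(1,p82)}
  {1} × {p83} = {(1,p83)}
  {0} × {p82, p83} = {(0,p82), (0,p83)}
  {0, 1} × {p82} = {(0,p82), (1,p82)}
  {0, 1} × {p83} = {(0,p83), (1,p83)}
  {1} × {p82, p83} = {(1,p82), (1,p83)}
  {0} × {p81, p82, p83} = {(0,p81), (0,p82), (0,p83)}
  {1} × {p81, p82, p83} = {(1,p81), (1,p82), (1,p83)}
  {0, 1} × {p82, p83} = {(0,p82), (0,p83), (1,p82), (1,p83)}
  {0, 1} × {p81, p82, p83} = {(0,p81), (0,p82), (0,p83), (1,p81), (1,p82), (1,p83)}
These 13 distinct sets form the basis B.
Close under arbitrary unions to get τ_{X×Y}; counting gives |τ_{X×Y}| = 25.


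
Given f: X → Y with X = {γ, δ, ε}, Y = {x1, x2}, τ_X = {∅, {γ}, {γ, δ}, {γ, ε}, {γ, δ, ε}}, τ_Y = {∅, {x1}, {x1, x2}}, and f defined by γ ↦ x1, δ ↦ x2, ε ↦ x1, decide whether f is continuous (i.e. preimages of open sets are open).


f IS continuous.

Compute f^{-1}(U) for each U ∈ τ_Y:
  U = ∅: f^{-1}(U) = ∅ ∈ τ_X ✓.
  U = {x1}: f^{-1}(U) = {γ, ε} ∈ τ_X ✓.
  U = {x1, x2}: f^{-1}(U) = {γ, δ, ε} ∈ τ_X ✓.
Every preimage lies in τ_X, so f IS continuous.


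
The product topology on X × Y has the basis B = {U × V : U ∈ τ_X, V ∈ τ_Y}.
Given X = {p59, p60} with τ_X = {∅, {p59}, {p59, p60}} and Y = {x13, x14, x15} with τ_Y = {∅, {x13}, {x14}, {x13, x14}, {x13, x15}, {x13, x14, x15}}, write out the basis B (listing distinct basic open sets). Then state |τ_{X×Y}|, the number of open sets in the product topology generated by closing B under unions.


Basis B = {∅ × ∅, {p59} × {x13}, {p59} × {x14}, {p59} × {x13, x14}, {p59} × {x13, x15}, {p59, p60} × {x13}, {p59, p60} × {x14}, {p59} × {x13, x14, x15}, {p59, p60} × {x13, x14}, {p59, p60} × {x13, x15}, {p59, p60} × {x13, x14, x15}}; |τ_{X×Y}| = 18.

Enumerate products U × V with U ∈ τ_X, V ∈ τ_Y (deduplicated):
  ∅ × ∅ = {} (∅)
  {p59} × {x13} = {(p59,x13)}
  {p59} × {x14} = {(p59,x14)}
  {p59} × {x13, x14} = {(p59,x13), (p59,x14)}
  {p59} × {x13, x15} = {(p59,x13), (p59,x15)}
  {p59, p60} × {x13} = {(p59,x13), (p60,x13)}
  {p59, p60} × {x14} = {(p59,x14), (p60,x14)}
  {p59} × {x13, x14, x15} = {(p59,x13), (p59,x14), (p59,x15)}
  {p59, p60} × {x13, x14} = {(p59,x13), (p59,x14), (p60,x13), (p60,x14)}
  {p59, p60} × {x13, x15} = {(p59,x13), (p59,x15), (p60,x13), (p60,x15)}
  {p59, p60} × {x13, x14, x15} = {(p59,x13), (p59,x14), (p59,x15), (p60,x13), (p60,x14), (p60,x15)}
These 11 distinct sets form the basis B.
Close under arbitrary unions to get τ_{X×Y}; counting gives |τ_{X×Y}| = 18.


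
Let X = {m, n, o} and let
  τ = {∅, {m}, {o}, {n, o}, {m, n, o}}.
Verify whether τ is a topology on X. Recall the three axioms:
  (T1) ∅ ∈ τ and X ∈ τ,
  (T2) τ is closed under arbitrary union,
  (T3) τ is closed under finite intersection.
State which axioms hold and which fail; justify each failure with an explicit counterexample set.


τ is NOT a topology on X.

Axiom (T1): ∅ ∈ τ? Yes; X ∈ τ? Yes.
Axiom (T2/T3): check pairwise unions and intersections of members of τ.
Counterexample for (T2): {m} ∪ {o} = {m, o} ∉ τ. Therefore τ is NOT a topology.


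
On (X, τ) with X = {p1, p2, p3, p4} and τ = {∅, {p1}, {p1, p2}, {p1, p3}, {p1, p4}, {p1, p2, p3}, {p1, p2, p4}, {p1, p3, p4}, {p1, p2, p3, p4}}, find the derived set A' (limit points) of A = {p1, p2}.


A' = {p2, p3, p4}

For each x ∈ X, list the open sets U ∈ τ with x ∈ U, then check whether U ∩ (A ∖ {x}) ≠ ∅ for every such U.
  x = p1: open {p1} ∋ x has {p1} ∩ (A ∖ {p1}) = ∅, so x is NOT a limit point.
  x = p2: opens ∋ x are {p1, p2}, {p1, p2, p3}, {p1, p2, p4}, {p1, p2, p3, p4}; each meets A ∖ {p2}, so x IS a limit point.
  x = p3: opens ∋ x are {p1, p3}, {p1, p2, p3}, {p1, p3, p4}, {p1, p2, p3, p4}; each meets A ∖ {p3}, so x IS a limit point.
  x = p4: opens ∋ x are {p1, p4}, {p1, p2, p4}, {p1, p3, p4}, {p1, p2, p3, p4}; each meets A ∖ {p4}, so x IS a limit point.
Collecting: A' = {p2, p3, p4}.


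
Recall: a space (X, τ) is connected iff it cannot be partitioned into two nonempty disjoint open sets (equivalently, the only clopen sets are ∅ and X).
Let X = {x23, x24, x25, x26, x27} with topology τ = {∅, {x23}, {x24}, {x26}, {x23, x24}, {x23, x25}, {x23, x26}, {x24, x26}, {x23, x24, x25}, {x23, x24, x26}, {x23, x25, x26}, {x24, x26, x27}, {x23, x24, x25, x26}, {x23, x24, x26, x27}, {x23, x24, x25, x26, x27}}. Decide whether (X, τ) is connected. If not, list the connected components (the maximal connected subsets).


(X, τ) is disconnected; components = [{x23, x25}, {x24, x26, x27}].

Find clopen sets (U ∈ τ with X ∖ U ∈ τ):
  U = ∅, X ∖ U = {x23, x24, x25, x26, x27} — both open, so U is clopen.
  U = {x23, x25}, X ∖ U = {x24, x26, x27} — both open, so U is clopen.
  U = {x24, x26, x27}, X ∖ U = {x23, x25} — both open, so U is clopen.
  U = {x23, x24, x25, x26, x27}, X ∖ U = ∅ — both open, so U is clopen.
Nontrivial clopen(s) exist: e.g. {x23, x25}. So (X, τ) is disconnected.
Compute connected components by grouping points that agree on all clopens:
  component: {x23, x25}
  component: {x24, x26, x27}


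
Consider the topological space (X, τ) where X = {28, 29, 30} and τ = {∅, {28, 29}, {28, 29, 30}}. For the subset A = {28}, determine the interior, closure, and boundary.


int(A) = ∅, cl(A) = {28, 29, 30}, ∂A = {28, 29, 30}.

Closed sets in (X, τ) are complements of opens:
  closed(X, τ) = {∅, {30}, {28, 29, 30}}.
int(A) = ⋃ {U ∈ τ : U ⊆ A}. Opens contained in A: ∅.
Taking the union of these: int(A) = ∅.
cl(A) = ⋂ {C closed : A ⊆ C}. Closed sets containing A: {28, 29, 30}.
Intersecting these: cl(A) = {28, 29, 30}.
∂A = cl(A) ∖ int(A) = {28, 29, 30} ∖ ∅ = {28, 29, 30}.


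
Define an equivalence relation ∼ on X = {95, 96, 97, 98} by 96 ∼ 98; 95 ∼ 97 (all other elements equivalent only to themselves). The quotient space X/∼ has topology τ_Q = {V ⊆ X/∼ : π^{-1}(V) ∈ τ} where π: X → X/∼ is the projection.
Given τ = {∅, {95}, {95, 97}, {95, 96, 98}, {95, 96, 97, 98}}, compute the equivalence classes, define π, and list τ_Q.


X/∼ = {[95=97], [96=98]}; |τ_Q| = 3.

Equivalence classes: [95=97], [96=98].
Quotient map π: X → X/∼ sends 95 ↦ [95=97], 96 ↦ [96=98], 97 ↦ [95=97], 98 ↦ [96=98].
For each subset V ⊆ X/∼, compute π^{-1}(V) ⊆ X and check whether π^{-1}(V) ∈ τ. V is open in τ_Q iff π^{-1}(V) ∈ τ.
  V = {}: π^{-1}(V) = ∅ ∈ τ ✓.
  V = {[95=97]}: π^{-1}(V) = {95, 97} ∈ τ ✓.
  V = {[96=98]}: π^{-1}(V) = {96, 98} ∉ τ ✗.
  V = {[95=97], [96=98]}: π^{-1}(V) = {95, 96, 97, 98} ∈ τ ✓.
Open sets in the quotient: τ_Q = {{}, {[95=97]}, {[95=97], [96=98]}} (3 elements).


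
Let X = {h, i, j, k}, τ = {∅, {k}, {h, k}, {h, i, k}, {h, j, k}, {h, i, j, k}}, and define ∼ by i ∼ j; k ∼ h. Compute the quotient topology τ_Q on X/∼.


X/∼ = {[h=k], [i=j]}; |τ_Q| = 3.

Equivalence classes: [h=k], [i=j].
Quotient map π: X → X/∼ sends h ↦ [h=k], i ↦ [i=j], j ↦ [i=j], k ↦ [h=k].
For each subset V ⊆ X/∼, compute π^{-1}(V) ⊆ X and check whether π^{-1}(V) ∈ τ. V is open in τ_Q iff π^{-1}(V) ∈ τ.
  V = {}: π^{-1}(V) = ∅ ∈ τ ✓.
  V = {[h=k]}: π^{-1}(V) = {h, k} ∈ τ ✓.
  V = {[i=j]}: π^{-1}(V) = {i, j} ∉ τ ✗.
  V = {[h=k], [i=j]}: π^{-1}(V) = {h, i, j, k} ∈ τ ✓.
Open sets in the quotient: τ_Q = {{}, {[h=k]}, {[h=k], [i=j]}} (3 elements).


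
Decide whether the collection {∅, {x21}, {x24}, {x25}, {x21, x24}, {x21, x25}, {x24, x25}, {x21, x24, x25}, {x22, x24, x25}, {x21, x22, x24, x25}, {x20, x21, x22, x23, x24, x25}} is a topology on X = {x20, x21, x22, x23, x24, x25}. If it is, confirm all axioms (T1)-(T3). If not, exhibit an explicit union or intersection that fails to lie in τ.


τ IS a topology on X.

Axiom (T1): ∅ ∈ τ? Yes; X ∈ τ? Yes.
Axiom (T2/T3): check pairwise unions and intersections of members of τ.
All pairwise intersections and unions checked — each lies in τ. Therefore τ satisfies (T1), (T2), (T3): it IS a topology on X.


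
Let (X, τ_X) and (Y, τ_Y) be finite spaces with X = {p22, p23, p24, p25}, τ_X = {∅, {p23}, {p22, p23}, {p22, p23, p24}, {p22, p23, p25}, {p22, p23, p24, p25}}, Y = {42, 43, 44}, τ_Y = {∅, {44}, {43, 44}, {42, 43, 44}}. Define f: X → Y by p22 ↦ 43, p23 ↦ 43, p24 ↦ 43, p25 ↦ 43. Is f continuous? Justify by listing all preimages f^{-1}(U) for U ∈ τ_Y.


f IS continuous.

Compute f^{-1}(U) for each U ∈ τ_Y:
  U = ∅: f^{-1}(U) = ∅ ∈ τ_X ✓.
  U = {44}: f^{-1}(U) = ∅ ∈ τ_X ✓.
  U = {43, 44}: f^{-1}(U) = {p22, p23, p24, p25} ∈ τ_X ✓.
  U = {42, 43, 44}: f^{-1}(U) = {p22, p23, p24, p25} ∈ τ_X ✓.
Every preimage lies in τ_X, so f IS continuous.


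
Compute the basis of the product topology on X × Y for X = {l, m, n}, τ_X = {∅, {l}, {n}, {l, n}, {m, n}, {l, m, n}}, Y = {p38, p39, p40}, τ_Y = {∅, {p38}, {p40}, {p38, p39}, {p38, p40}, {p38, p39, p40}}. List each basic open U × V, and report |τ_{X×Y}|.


Basis B = {∅ × ∅, {l} × {p38}, {l} × {p40}, {n} × {p38}, {n} × {p40}, {l} × {p38, p39}, {l} × {p38, p40}, {l, n} × {p38}, {l, n} × {p40}, {m, n} × {p38}, {m, n} × {p40}, {n} × {p38, p39}, {n} × {p38, p40}, {l} × {p38, p39, p40}, {l, m, n} × {p38}, {l, m, n} × {p40}, {n} × {p38, p39, p40}, {l, n} × {p38, p39}, {l, n} × {p38, p40}, {m, n} × {p38, p39}, {m, n} × {p38, p40}, {l, n} × {p38, p39, p40}, {l, m, n} × {p38, p39}, {l, m, n} × {p38, p40}, {m, n} × {p38, p39, p40}, {l, m, n} × {p38, p39, p40}}; |τ_{X×Y}| = 108.

Enumerate products U × V with U ∈ τ_X, V ∈ τ_Y (deduplicated):
  ∅ × ∅ = {} (∅)
  {l} × {p38} = {(l,p38)}
  {l} × {p40} = {(l,p40)}
  {n} × {p38} = {(n,p38)}
  {n} × {p40} = {(n,p40)}
  {l} × {p38, p39} = {(l,p38), (l,p39)}
  {l} × {p38, p40} = {(l,p38), (l,p40)}
  {l, n} × {p38} = {(l,p38), (n,p38)}
  {l, n} × {p40} = {(l,p40), (n,p40)}
  {m, n} × {p38} = {(m,p38), (n,p38)}
  {m, n} × {p40} = {(m,p40), (n,p40)}
  {n} × {p38, p39} = {(n,p38), (n,p39)}
  {n} × {p38, p40} = {(n,p38), (n,p40)}
  {l} × {p38, p39, p40} = {(l,p38), (l,p39), (l,p40)}
  {l, m, n} × {p38} = {(l,p38), (m,p38), (n,p38)}
  {l, m, n} × {p40} = {(l,p40), (m,p40), (n,p40)}
  {n} × {p38, p39, p40} = {(n,p38), (n,p39), (n,p40)}
  {l, n} × {p38, p39} = {(l,p38), (l,p39), (n,p38), (n,p39)}
  {l, n} × {p38, p40} = {(l,p38), (l,p40), (n,p38), (n,p40)}
  {m, n} × {p38, p39} = {(m,p38), (m,p39), (n,p38), (n,p39)}
  {m, n} × {p38, p40} = {(m,p38), (m,p40), (n,p38), (n,p40)}
  {l, n} × {p38, p39, p40} = {(l,p38), (l,p39), (l,p40), (n,p38), (n,p39), (n,p40)}
  {l, m, n} × {p38, p39} = {(l,p38), (l,p39), (m,p38), (m,p39), (n,p38), (n,p39)}
  {l, m, n} × {p38, p40} = {(l,p38), (l,p40), (m,p38), (m,p40), (n,p38), (n,p40)}
  {m, n} × {p38, p39, p40} = {(m,p38), (m,p39), (m,p40), (n,p38), (n,p39), (n,p40)}
  {l, m, n} × {p38, p39, p40} = {(l,p38), (l,p39), (l,p40), (m,p38), (m,p39), (m,p40), (n,p38), (n,p39), (n,p40)}
These 26 distinct sets form the basis B.
Close under arbitrary unions to get τ_{X×Y}; counting gives |τ_{X×Y}| = 108.


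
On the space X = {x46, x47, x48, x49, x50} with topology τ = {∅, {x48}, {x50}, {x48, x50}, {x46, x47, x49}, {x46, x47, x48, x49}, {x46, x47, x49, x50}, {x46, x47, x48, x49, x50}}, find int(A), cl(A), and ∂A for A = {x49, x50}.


int(A) = {x50}, cl(A) = {x46, x47, x49, x50}, ∂A = {x46, x47, x49}.

Closed sets in (X, τ) are complements of opens:
  closed(X, τ) = {∅, {x48}, {x50}, {x48, x50}, {x46, x47, x49}, {x46, x47, x48, x49}, {x46, x47, x49, x50}, {x46, x47, x48, x49, x50}}.
int(A) = ⋃ {U ∈ τ : U ⊆ A}. Opens contained in A: ∅, {x50}.
Taking the union of these: int(A) = {x50}.
cl(A) = ⋂ {C closed : A ⊆ C}. Closed sets containing A: {x46, x47, x49, x50}, {x46, x47, x48, x49, x50}.
Intersecting these: cl(A) = {x46, x47, x49, x50}.
∂A = cl(A) ∖ int(A) = {x46, x47, x49, x50} ∖ {x50} = {x46, x47, x49}.


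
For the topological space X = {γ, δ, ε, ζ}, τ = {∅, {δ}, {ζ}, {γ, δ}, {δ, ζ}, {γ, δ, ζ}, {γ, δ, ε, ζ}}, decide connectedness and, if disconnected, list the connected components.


(X, τ) is connected.

Find clopen sets (U ∈ τ with X ∖ U ∈ τ):
  U = ∅, X ∖ U = {γ, δ, ε, ζ} — both open, so U is clopen.
  U = {γ, δ, ε, ζ}, X ∖ U = ∅ — both open, so U is clopen.
Only trivial clopens (∅ and X) exist, so (X, τ) is connected.
Compute connected components by grouping points that agree on all clopens:
  component: {γ, δ, ε, ζ}


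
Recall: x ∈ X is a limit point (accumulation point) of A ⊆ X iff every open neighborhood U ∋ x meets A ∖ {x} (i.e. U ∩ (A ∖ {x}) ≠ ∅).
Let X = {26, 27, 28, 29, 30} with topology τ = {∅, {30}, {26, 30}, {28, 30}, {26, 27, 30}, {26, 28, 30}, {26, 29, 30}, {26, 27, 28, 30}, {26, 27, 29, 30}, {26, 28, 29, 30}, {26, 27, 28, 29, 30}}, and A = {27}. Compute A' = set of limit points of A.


A' = ∅

For each x ∈ X, list the open sets U ∈ τ with x ∈ U, then check whether U ∩ (A ∖ {x}) ≠ ∅ for every such U.
  x = 26: open {26, 30} ∋ x has {26, 30} ∩ (A ∖ {26}) = ∅, so x is NOT a limit point.
  x = 27: open {26, 27, 30} ∋ x has {26, 27, 30} ∩ (A ∖ {27}) = ∅, so x is NOT a limit point.
  x = 28: open {28, 30} ∋ x has {28, 30} ∩ (A ∖ {28}) = ∅, so x is NOT a limit point.
  x = 29: open {26, 29, 30} ∋ x has {26, 29, 30} ∩ (A ∖ {29}) = ∅, so x is NOT a limit point.
  x = 30: open {30} ∋ x has {30} ∩ (A ∖ {30}) = ∅, so x is NOT a limit point.
Collecting: A' = ∅.


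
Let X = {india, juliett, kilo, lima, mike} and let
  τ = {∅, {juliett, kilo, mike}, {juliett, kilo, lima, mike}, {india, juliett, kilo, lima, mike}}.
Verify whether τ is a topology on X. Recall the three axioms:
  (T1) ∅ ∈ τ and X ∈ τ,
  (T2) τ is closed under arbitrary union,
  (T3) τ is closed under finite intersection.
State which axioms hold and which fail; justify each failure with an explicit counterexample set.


τ IS a topology on X.

Axiom (T1): ∅ ∈ τ? Yes; X ∈ τ? Yes.
Axiom (T2/T3): check pairwise unions and intersections of members of τ.
All pairwise intersections and unions checked — each lies in τ. Therefore τ satisfies (T1), (T2), (T3): it IS a topology on X.


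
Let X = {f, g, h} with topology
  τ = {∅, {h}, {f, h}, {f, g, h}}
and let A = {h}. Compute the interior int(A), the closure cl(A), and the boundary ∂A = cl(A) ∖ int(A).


int(A) = {h}, cl(A) = {f, g, h}, ∂A = {f, g}.

Closed sets in (X, τ) are complements of opens:
  closed(X, τ) = {∅, {g}, {f, g}, {f, g, h}}.
int(A) = ⋃ {U ∈ τ : U ⊆ A}. Opens contained in A: ∅, {h}.
Taking the union of these: int(A) = {h}.
cl(A) = ⋂ {C closed : A ⊆ C}. Closed sets containing A: {f, g, h}.
Intersecting these: cl(A) = {f, g, h}.
∂A = cl(A) ∖ int(A) = {f, g, h} ∖ {h} = {f, g}.


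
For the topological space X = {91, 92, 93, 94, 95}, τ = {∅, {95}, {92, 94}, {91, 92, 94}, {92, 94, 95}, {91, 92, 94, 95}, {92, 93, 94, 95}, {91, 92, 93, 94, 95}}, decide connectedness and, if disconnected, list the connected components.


(X, τ) is connected.

Find clopen sets (U ∈ τ with X ∖ U ∈ τ):
  U = ∅, X ∖ U = {91, 92, 93, 94, 95} — both open, so U is clopen.
  U = {91, 92, 93, 94, 95}, X ∖ U = ∅ — both open, so U is clopen.
Only trivial clopens (∅ and X) exist, so (X, τ) is connected.
Compute connected components by grouping points that agree on all clopens:
  component: {91, 92, 93, 94, 95}


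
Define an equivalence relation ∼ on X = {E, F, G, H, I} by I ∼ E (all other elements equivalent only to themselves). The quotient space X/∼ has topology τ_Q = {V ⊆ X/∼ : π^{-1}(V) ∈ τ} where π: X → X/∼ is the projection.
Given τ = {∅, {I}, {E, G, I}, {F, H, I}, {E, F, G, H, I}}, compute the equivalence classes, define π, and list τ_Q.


X/∼ = {[E=I], [F], [G], [H]}; |τ_Q| = 3.

Equivalence classes: [E=I], [F], [G], [H].
Quotient map π: X → X/∼ sends E ↦ [E=I], F ↦ [F], G ↦ [G], H ↦ [H], I ↦ [E=I].
For each subset V ⊆ X/∼, compute π^{-1}(V) ⊆ X and check whether π^{-1}(V) ∈ τ. V is open in τ_Q iff π^{-1}(V) ∈ τ.
  V = {}: π^{-1}(V) = ∅ ∈ τ ✓.
  V = {[E=I]}: π^{-1}(V) = {E, I} ∉ τ ✗.
  V = {[F]}: π^{-1}(V) = {F} ∉ τ ✗.
  V = {[E=I], [F]}: π^{-1}(V) = {E, F, I} ∉ τ ✗.
  V = {[G]}: π^{-1}(V) = {G} ∉ τ ✗.
  V = {[E=I], [G]}: π^{-1}(V) = {E, G, I} ∈ τ ✓.
  V = {[F], [G]}: π^{-1}(V) = {F, G} ∉ τ ✗.
  V = {[E=I], [F], [G]}: π^{-1}(V) = {E, F, G, I} ∉ τ ✗.
  V = {[H]}: π^{-1}(V) = {H} ∉ τ ✗.
  V = {[E=I], [H]}: π^{-1}(V) = {E, H, I} ∉ τ ✗.
  V = {[F], [H]}: π^{-1}(V) = {F, H} ∉ τ ✗.
  V = {[E=I], [F], [H]}: π^{-1}(V) = {E, F, H, I} ∉ τ ✗.
  V = {[G], [H]}: π^{-1}(V) = {G, H} ∉ τ ✗.
  V = {[E=I], [G], [H]}: π^{-1}(V) = {E, G, H, I} ∉ τ ✗.
  V = {[F], [G], [H]}: π^{-1}(V) = {F, G, H} ∉ τ ✗.
  V = {[E=I], [F], [G], [H]}: π^{-1}(V) = {E, F, G, H, I} ∈ τ ✓.
Open sets in the quotient: τ_Q = {{}, {[E=I], [G]}, {[E=I], [F], [G], [H]}} (3 elements).


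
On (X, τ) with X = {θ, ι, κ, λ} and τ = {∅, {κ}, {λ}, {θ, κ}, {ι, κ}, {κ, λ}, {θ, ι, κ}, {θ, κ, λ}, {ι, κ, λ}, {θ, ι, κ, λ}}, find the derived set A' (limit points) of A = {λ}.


A' = ∅

For each x ∈ X, list the open sets U ∈ τ with x ∈ U, then check whether U ∩ (A ∖ {x}) ≠ ∅ for every such U.
  x = θ: open {θ, κ} ∋ x has {θ, κ} ∩ (A ∖ {θ}) = ∅, so x is NOT a limit point.
  x = ι: open {ι, κ} ∋ x has {ι, κ} ∩ (A ∖ {ι}) = ∅, so x is NOT a limit point.
  x = κ: open {κ} ∋ x has {κ} ∩ (A ∖ {κ}) = ∅, so x is NOT a limit point.
  x = λ: open {λ} ∋ x has {λ} ∩ (A ∖ {λ}) = ∅, so x is NOT a limit point.
Collecting: A' = ∅.


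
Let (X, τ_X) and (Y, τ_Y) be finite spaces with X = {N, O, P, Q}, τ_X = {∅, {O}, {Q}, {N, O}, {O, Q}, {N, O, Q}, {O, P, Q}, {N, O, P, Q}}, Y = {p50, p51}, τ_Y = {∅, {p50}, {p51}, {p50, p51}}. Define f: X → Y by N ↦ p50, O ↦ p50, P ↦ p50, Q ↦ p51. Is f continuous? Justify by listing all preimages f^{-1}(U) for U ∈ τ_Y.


f is NOT continuous.

Compute f^{-1}(U) for each U ∈ τ_Y:
  U = ∅: f^{-1}(U) = ∅ ∈ τ_X ✓.
  U = {p50}: f^{-1}(U) = {N, O, P} ∉ τ_X ✗.
  U = {p51}: f^{-1}(U) = {Q} ∈ τ_X ✓.
  U = {p50, p51}: f^{-1}(U) = {N, O, P, Q} ∈ τ_X ✓.
Found U = {p50} with f^{-1}(U) = {N, O, P} not in τ_X. Therefore f is NOT continuous.


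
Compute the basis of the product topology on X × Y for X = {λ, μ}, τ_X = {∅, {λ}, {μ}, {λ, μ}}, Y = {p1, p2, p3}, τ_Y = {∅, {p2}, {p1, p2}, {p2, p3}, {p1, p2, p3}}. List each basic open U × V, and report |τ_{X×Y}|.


Basis B = {∅ × ∅, {λ} × {p2}, {μ} × {p2}, {λ} × {p1, p2}, {λ} × {p2, p3}, {λ, μ} × {p2}, {μ} × {p1, p2}, {μ} × {p2, p3}, {λ} × {p1, p2, p3}, {μ} × {p1, p2, p3}, {λ, μ} × {p1, p2}, {λ, μ} × {p2, p3}, {λ, μ} × {p1, p2, p3}}; |τ_{X×Y}| = 25.

Enumerate products U × V with U ∈ τ_X, V ∈ τ_Y (deduplicated):
  ∅ × ∅ = {} (∅)
  {λ} × {p2} = {(λ,p2)}
  {μ} × {p2} = {(μ,p2)}
  {λ} × {p1, p2} = {(λ,p1), (λ,p2)}
  {λ} × {p2, p3} = {(λ,p2), (λ,p3)}
  {λ, μ} × {p2} = {(λ,p2), (μ,p2)}
  {μ} × {p1, p2} = {(μ,p1), (μ,p2)}
  {μ} × {p2, p3} = {(μ,p2), (μ,p3)}
  {λ} × {p1, p2, p3} = {(λ,p1), (λ,p2), (λ,p3)}
  {μ} × {p1, p2, p3} = {(μ,p1), (μ,p2), (μ,p3)}
  {λ, μ} × {p1, p2} = {(λ,p1), (λ,p2), (μ,p1), (μ,p2)}
  {λ, μ} × {p2, p3} = {(λ,p2), (λ,p3), (μ,p2), (μ,p3)}
  {λ, μ} × {p1, p2, p3} = {(λ,p1), (λ,p2), (λ,p3), (μ,p1), (μ,p2), (μ,p3)}
These 13 distinct sets form the basis B.
Close under arbitrary unions to get τ_{X×Y}; counting gives |τ_{X×Y}| = 25.


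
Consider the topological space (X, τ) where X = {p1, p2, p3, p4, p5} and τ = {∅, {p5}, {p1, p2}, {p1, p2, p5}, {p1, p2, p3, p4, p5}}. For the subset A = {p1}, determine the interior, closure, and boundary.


int(A) = ∅, cl(A) = {p1, p2, p3, p4}, ∂A = {p1, p2, p3, p4}.

Closed sets in (X, τ) are complements of opens:
  closed(X, τ) = {∅, {p3, p4}, {p3, p4, p5}, {p1, p2, p3, p4}, {p1, p2, p3, p4, p5}}.
int(A) = ⋃ {U ∈ τ : U ⊆ A}. Opens contained in A: ∅.
Taking the union of these: int(A) = ∅.
cl(A) = ⋂ {C closed : A ⊆ C}. Closed sets containing A: {p1, p2, p3, p4}, {p1, p2, p3, p4, p5}.
Intersecting these: cl(A) = {p1, p2, p3, p4}.
∂A = cl(A) ∖ int(A) = {p1, p2, p3, p4} ∖ ∅ = {p1, p2, p3, p4}.


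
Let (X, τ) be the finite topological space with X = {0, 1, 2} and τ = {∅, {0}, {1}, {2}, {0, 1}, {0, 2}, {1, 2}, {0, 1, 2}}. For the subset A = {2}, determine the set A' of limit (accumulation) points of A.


A' = ∅

For each x ∈ X, list the open sets U ∈ τ with x ∈ U, then check whether U ∩ (A ∖ {x}) ≠ ∅ for every such U.
  x = 0: open {0} ∋ x has {0} ∩ (A ∖ {0}) = ∅, so x is NOT a limit point.
  x = 1: open {1} ∋ x has {1} ∩ (A ∖ {1}) = ∅, so x is NOT a limit point.
  x = 2: open {2} ∋ x has {2} ∩ (A ∖ {2}) = ∅, so x is NOT a limit point.
Collecting: A' = ∅.


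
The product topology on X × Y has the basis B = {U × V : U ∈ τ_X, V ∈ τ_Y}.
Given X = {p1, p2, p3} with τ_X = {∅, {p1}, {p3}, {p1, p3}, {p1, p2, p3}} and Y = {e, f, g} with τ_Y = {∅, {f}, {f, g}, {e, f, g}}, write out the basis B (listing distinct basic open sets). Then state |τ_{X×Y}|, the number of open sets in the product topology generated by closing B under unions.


Basis B = {∅ × ∅, {p1} × {f}, {p3} × {f}, {p1} × {f, g}, {p1, p3} × {f}, {p3} × {f, g}, {p1} × {e, f, g}, {p1, p2, p3} × {f}, {p3} × {e, f, g}, {p1, p3} × {f, g}, {p1, p3} × {e, f, g}, {p1, p2, p3} × {f, g}, {p1, p2, p3} × {e, f, g}}; |τ_{X×Y}| = 30.

Enumerate products U × V with U ∈ τ_X, V ∈ τ_Y (deduplicated):
  ∅ × ∅ = {} (∅)
  {p1} × {f} = {(p1,f)}
  {p3} × {f} = {(p3,f)}
  {p1} × {f, g} = {(p1,f), (p1,g)}
  {p1, p3} × {f} = {(p1,f), (p3,f)}
  {p3} × {f, g} = {(p3,f), (p3,g)}
  {p1} × {e, f, g} = {(p1,e), (p1,f), (p1,g)}
  {p1, p2, p3} × {f} = {(p1,f), (p2,f), (p3,f)}
  {p3} × {e, f, g} = {(p3,e), (p3,f), (p3,g)}
  {p1, p3} × {f, g} = {(p1,f), (p1,g), (p3,f), (p3,g)}
  {p1, p3} × {e, f, g} = {(p1,e), (p1,f), (p1,g), (p3,e), (p3,f), (p3,g)}
  {p1, p2, p3} × {f, g} = {(p1,f), (p1,g), (p2,f), (p2,g), (p3,f), (p3,g)}
  {p1, p2, p3} × {e, f, g} = {(p1,e), (p1,f), (p1,g), (p2,e), (p2,f), (p2,g), (p3,e), (p3,f), (p3,g)}
These 13 distinct sets form the basis B.
Close under arbitrary unions to get τ_{X×Y}; counting gives |τ_{X×Y}| = 30.


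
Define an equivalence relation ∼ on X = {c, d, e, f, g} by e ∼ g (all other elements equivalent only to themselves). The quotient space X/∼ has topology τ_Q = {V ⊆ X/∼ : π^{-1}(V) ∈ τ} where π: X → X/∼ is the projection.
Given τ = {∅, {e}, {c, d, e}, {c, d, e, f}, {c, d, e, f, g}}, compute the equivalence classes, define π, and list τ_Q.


X/∼ = {[c], [d], [e=g], [f]}; |τ_Q| = 2.

Equivalence classes: [c], [d], [e=g], [f].
Quotient map π: X → X/∼ sends c ↦ [c], d ↦ [d], e ↦ [e=g], f ↦ [f], g ↦ [e=g].
For each subset V ⊆ X/∼, compute π^{-1}(V) ⊆ X and check whether π^{-1}(V) ∈ τ. V is open in τ_Q iff π^{-1}(V) ∈ τ.
  V = {}: π^{-1}(V) = ∅ ∈ τ ✓.
  V = {[c]}: π^{-1}(V) = {c} ∉ τ ✗.
  V = {[d]}: π^{-1}(V) = {d} ∉ τ ✗.
  V = {[c], [d]}: π^{-1}(V) = {c, d} ∉ τ ✗.
  V = {[e=g]}: π^{-1}(V) = {e, g} ∉ τ ✗.
  V = {[c], [e=g]}: π^{-1}(V) = {c, e, g} ∉ τ ✗.
  V = {[d], [e=g]}: π^{-1}(V) = {d, e, g} ∉ τ ✗.
  V = {[c], [d], [e=g]}: π^{-1}(V) = {c, d, e, g} ∉ τ ✗.
  V = {[f]}: π^{-1}(V) = {f} ∉ τ ✗.
  V = {[c], [f]}: π^{-1}(V) = {c, f} ∉ τ ✗.
  V = {[d], [f]}: π^{-1}(V) = {d, f} ∉ τ ✗.
  V = {[c], [d], [f]}: π^{-1}(V) = {c, d, f} ∉ τ ✗.
  V = {[e=g], [f]}: π^{-1}(V) = {e, f, g} ∉ τ ✗.
  V = {[c], [e=g], [f]}: π^{-1}(V) = {c, e, f, g} ∉ τ ✗.
  V = {[d], [e=g], [f]}: π^{-1}(V) = {d, e, f, g} ∉ τ ✗.
  V = {[c], [d], [e=g], [f]}: π^{-1}(V) = {c, d, e, f, g} ∈ τ ✓.
Open sets in the quotient: τ_Q = {{}, {[c], [d], [e=g], [f]}} (2 elements).


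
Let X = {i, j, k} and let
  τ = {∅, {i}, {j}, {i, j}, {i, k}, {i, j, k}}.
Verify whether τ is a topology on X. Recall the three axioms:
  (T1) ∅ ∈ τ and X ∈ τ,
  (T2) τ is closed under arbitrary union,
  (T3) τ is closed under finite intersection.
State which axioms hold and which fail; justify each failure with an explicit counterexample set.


τ IS a topology on X.

Axiom (T1): ∅ ∈ τ? Yes; X ∈ τ? Yes.
Axiom (T2/T3): check pairwise unions and intersections of members of τ.
All pairwise intersections and unions checked — each lies in τ. Therefore τ satisfies (T1), (T2), (T3): it IS a topology on X.


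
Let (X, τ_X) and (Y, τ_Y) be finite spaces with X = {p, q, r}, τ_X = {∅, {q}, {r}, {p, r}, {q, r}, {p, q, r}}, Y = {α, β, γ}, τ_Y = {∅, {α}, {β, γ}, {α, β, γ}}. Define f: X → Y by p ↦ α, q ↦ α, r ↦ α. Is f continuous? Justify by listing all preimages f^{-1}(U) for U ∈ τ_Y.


f IS continuous.

Compute f^{-1}(U) for each U ∈ τ_Y:
  U = ∅: f^{-1}(U) = ∅ ∈ τ_X ✓.
  U = {α}: f^{-1}(U) = {p, q, r} ∈ τ_X ✓.
  U = {β, γ}: f^{-1}(U) = ∅ ∈ τ_X ✓.
  U = {α, β, γ}: f^{-1}(U) = {p, q, r} ∈ τ_X ✓.
Every preimage lies in τ_X, so f IS continuous.


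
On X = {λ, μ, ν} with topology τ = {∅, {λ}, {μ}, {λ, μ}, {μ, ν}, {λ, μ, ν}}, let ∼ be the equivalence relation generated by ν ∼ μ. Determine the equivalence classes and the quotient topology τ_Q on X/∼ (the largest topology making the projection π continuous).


X/∼ = {[λ], [μ=ν]}; |τ_Q| = 4.

Equivalence classes: [λ], [μ=ν].
Quotient map π: X → X/∼ sends λ ↦ [λ], μ ↦ [μ=ν], ν ↦ [μ=ν].
For each subset V ⊆ X/∼, compute π^{-1}(V) ⊆ X and check whether π^{-1}(V) ∈ τ. V is open in τ_Q iff π^{-1}(V) ∈ τ.
  V = {}: π^{-1}(V) = ∅ ∈ τ ✓.
  V = {[λ]}: π^{-1}(V) = {λ} ∈ τ ✓.
  V = {[μ=ν]}: π^{-1}(V) = {μ, ν} ∈ τ ✓.
  V = {[λ], [μ=ν]}: π^{-1}(V) = {λ, μ, ν} ∈ τ ✓.
Open sets in the quotient: τ_Q = {{}, {[λ]}, {[μ=ν]}, {[λ], [μ=ν]}} (4 elements).


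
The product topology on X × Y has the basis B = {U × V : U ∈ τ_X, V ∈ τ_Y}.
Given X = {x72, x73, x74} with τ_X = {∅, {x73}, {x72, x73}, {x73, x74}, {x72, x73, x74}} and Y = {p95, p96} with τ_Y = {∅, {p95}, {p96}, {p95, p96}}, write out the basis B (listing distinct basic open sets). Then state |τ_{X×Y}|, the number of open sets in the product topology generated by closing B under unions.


Basis B = {∅ × ∅, {x73} × {p95}, {x73} × {p96}, {x72, x73} × {p95}, {x72, x73} × {p96}, {x73} × {p95, p96}, {x73, x74} × {p95}, {x73, x74} × {p96}, {x72, x73, x74} × {p95}, {x72, x73, x74} × {p96}, {x72, x73} × {p95, p96}, {x73, x74} × {p95, p96}, {x72, x73, x74} × {p95, p96}}; |τ_{X×Y}| = 25.

Enumerate products U × V with U ∈ τ_X, V ∈ τ_Y (deduplicated):
  ∅ × ∅ = {} (∅)
  {x73} × {p95} = {(x73,p95)}
  {x73} × {p96} = {(x73,p96)}
  {x72, x73} × {p95} = {(x72,p95), (x73,p95)}
  {x72, x73} × {p96} = {(x72,p96), (x73,p96)}
  {x73} × {p95, p96} = {(x73,p95), (x73,p96)}
  {x73, x74} × {p95} = {(x73,p95), (x74,p95)}
  {x73, x74} × {p96} = {(x73,p96), (x74,p96)}
  {x72, x73, x74} × {p95} = {(x72,p95), (x73,p95), (x74,p95)}
  {x72, x73, x74} × {p96} = {(x72,p96), (x73,p96), (x74,p96)}
  {x72, x73} × {p95, p96} = {(x72,p95), (x72,p96), (x73,p95), (x73,p96)}
  {x73, x74} × {p95, p96} = {(x73,p95), (x73,p96), (x74,p95), (x74,p96)}
  {x72, x73, x74} × {p95, p96} = {(x72,p95), (x72,p96), (x73,p95), (x73,p96), (x74,p95), (x74,p96)}
These 13 distinct sets form the basis B.
Close under arbitrary unions to get τ_{X×Y}; counting gives |τ_{X×Y}| = 25.


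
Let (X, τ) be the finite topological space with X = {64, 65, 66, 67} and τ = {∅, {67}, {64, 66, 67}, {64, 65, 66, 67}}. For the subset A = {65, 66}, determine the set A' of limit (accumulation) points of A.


A' = {64, 65}

For each x ∈ X, list the open sets U ∈ τ with x ∈ U, then check whether U ∩ (A ∖ {x}) ≠ ∅ for every such U.
  x = 64: opens ∋ x are {64, 66, 67}, {64, 65, 66, 67}; each meets A ∖ {64}, so x IS a limit point.
  x = 65: opens ∋ x are {64, 65, 66, 67}; each meets A ∖ {65}, so x IS a limit point.
  x = 66: open {64, 66, 67} ∋ x has {64, 66, 67} ∩ (A ∖ {66}) = ∅, so x is NOT a limit point.
  x = 67: open {67} ∋ x has {67} ∩ (A ∖ {67}) = ∅, so x is NOT a limit point.
Collecting: A' = {64, 65}.


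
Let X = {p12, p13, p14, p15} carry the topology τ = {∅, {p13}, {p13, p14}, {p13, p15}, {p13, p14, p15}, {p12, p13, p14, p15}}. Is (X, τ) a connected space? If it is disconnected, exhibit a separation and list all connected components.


(X, τ) is connected.

Find clopen sets (U ∈ τ with X ∖ U ∈ τ):
  U = ∅, X ∖ U = {p12, p13, p14, p15} — both open, so U is clopen.
  U = {p12, p13, p14, p15}, X ∖ U = ∅ — both open, so U is clopen.
Only trivial clopens (∅ and X) exist, so (X, τ) is connected.
Compute connected components by grouping points that agree on all clopens:
  component: {p12, p13, p14, p15}


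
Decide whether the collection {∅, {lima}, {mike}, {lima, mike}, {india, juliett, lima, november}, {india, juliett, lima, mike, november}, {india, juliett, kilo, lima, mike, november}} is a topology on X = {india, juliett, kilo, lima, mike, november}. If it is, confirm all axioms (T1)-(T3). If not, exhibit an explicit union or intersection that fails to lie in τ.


τ IS a topology on X.

Axiom (T1): ∅ ∈ τ? Yes; X ∈ τ? Yes.
Axiom (T2/T3): check pairwise unions and intersections of members of τ.
All pairwise intersections and unions checked — each lies in τ. Therefore τ satisfies (T1), (T2), (T3): it IS a topology on X.


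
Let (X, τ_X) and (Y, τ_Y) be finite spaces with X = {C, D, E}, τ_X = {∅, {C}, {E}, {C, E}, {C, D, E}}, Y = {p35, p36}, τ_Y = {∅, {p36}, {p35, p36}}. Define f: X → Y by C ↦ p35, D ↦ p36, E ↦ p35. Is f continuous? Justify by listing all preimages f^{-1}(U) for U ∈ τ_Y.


f is NOT continuous.

Compute f^{-1}(U) for each U ∈ τ_Y:
  U = ∅: f^{-1}(U) = ∅ ∈ τ_X ✓.
  U = {p36}: f^{-1}(U) = {D} ∉ τ_X ✗.
  U = {p35, p36}: f^{-1}(U) = {C, D, E} ∈ τ_X ✓.
Found U = {p36} with f^{-1}(U) = {D} not in τ_X. Therefore f is NOT continuous.


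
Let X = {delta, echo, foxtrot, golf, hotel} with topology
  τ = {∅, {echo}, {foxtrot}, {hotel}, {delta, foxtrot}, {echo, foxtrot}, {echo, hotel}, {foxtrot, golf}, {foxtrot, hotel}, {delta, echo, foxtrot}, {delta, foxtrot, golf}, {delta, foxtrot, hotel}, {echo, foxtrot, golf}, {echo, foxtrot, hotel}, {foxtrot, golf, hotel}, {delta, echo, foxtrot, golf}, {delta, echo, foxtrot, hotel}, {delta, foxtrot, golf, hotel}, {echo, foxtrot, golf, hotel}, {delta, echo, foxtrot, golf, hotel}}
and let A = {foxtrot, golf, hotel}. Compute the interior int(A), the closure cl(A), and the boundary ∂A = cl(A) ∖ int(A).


int(A) = {foxtrot, golf, hotel}, cl(A) = {delta, foxtrot, golf, hotel}, ∂A = {delta}.

Closed sets in (X, τ) are complements of opens:
  closed(X, τ) = {∅, {delta}, {echo}, {golf}, {hotel}, {delta, echo}, {delta, golf}, {delta, hotel}, {echo, golf}, {echo, hotel}, {golf, hotel}, {delta, echo, golf}, {delta, echo, hotel}, {delta, foxtrot, golf}, {delta, golf, hotel}, {echo, golf, hotel}, {delta, echo, foxtrot, golf}, {delta, echo, golf, hotel}, {delta, foxtrot, golf, hotel}, {delta, echo, foxtrot, golf, hotel}}.
int(A) = ⋃ {U ∈ τ : U ⊆ A}. Opens contained in A: ∅, {foxtrot}, {hotel}, {foxtrot, golf}, {foxtrot, hotel}, {foxtrot, golf, hotel}.
Taking the union of these: int(A) = {foxtrot, golf, hotel}.
cl(A) = ⋂ {C closed : A ⊆ C}. Closed sets containing A: {delta, foxtrot, golf, hotel}, {delta, echo, foxtrot, golf, hotel}.
Intersecting these: cl(A) = {delta, foxtrot, golf, hotel}.
∂A = cl(A) ∖ int(A) = {delta, foxtrot, golf, hotel} ∖ {foxtrot, golf, hotel} = {delta}.
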